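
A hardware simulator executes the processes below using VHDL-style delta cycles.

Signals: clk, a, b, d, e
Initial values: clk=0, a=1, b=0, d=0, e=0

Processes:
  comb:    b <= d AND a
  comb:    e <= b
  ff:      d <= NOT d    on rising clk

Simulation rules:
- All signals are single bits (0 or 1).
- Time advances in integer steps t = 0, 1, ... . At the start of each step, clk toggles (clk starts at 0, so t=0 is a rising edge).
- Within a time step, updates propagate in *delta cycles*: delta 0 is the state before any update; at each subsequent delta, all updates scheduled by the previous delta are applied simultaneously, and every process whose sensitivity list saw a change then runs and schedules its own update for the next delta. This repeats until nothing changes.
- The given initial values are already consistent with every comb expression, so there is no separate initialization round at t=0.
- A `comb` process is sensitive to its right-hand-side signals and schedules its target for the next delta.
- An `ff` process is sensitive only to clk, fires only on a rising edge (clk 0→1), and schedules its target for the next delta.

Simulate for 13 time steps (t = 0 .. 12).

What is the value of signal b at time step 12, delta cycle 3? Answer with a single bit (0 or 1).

1

t0.Δ0 b=0 a=1 d=0 e=0 clk=0
t0.Δ1 b=0 a=1 d=0 e=0 clk=1
t0.Δ2 b=0 a=1 d=1 e=0 clk=1
t0.Δ3 b=1 a=1 d=1 e=0 clk=1
t0.Δ4 b=1 a=1 d=1 e=1 clk=1
t1.Δ0 b=1 a=1 d=1 e=1 clk=1
t1.Δ1 b=1 a=1 d=1 e=1 clk=0
t2.Δ0 b=1 a=1 d=1 e=1 clk=0
t2.Δ1 b=1 a=1 d=1 e=1 clk=1
t2.Δ2 b=1 a=1 d=0 e=1 clk=1
t2.Δ3 b=0 a=1 d=0 e=1 clk=1
t2.Δ4 b=0 a=1 d=0 e=0 clk=1
t3.Δ0 b=0 a=1 d=0 e=0 clk=1
t3.Δ1 b=0 a=1 d=0 e=0 clk=0
t4.Δ0 b=0 a=1 d=0 e=0 clk=0
t4.Δ1 b=0 a=1 d=0 e=0 clk=1
t4.Δ2 b=0 a=1 d=1 e=0 clk=1
t4.Δ3 b=1 a=1 d=1 e=0 clk=1
t4.Δ4 b=1 a=1 d=1 e=1 clk=1
t5.Δ0 b=1 a=1 d=1 e=1 clk=1
t5.Δ1 b=1 a=1 d=1 e=1 clk=0
t6.Δ0 b=1 a=1 d=1 e=1 clk=0
t6.Δ1 b=1 a=1 d=1 e=1 clk=1
t6.Δ2 b=1 a=1 d=0 e=1 clk=1
t6.Δ3 b=0 a=1 d=0 e=1 clk=1
t6.Δ4 b=0 a=1 d=0 e=0 clk=1
t7.Δ0 b=0 a=1 d=0 e=0 clk=1
t7.Δ1 b=0 a=1 d=0 e=0 clk=0
t8.Δ0 b=0 a=1 d=0 e=0 clk=0
t8.Δ1 b=0 a=1 d=0 e=0 clk=1
t8.Δ2 b=0 a=1 d=1 e=0 clk=1
t8.Δ3 b=1 a=1 d=1 e=0 clk=1
t8.Δ4 b=1 a=1 d=1 e=1 clk=1
t9.Δ0 b=1 a=1 d=1 e=1 clk=1
t9.Δ1 b=1 a=1 d=1 e=1 clk=0
t10.Δ0 b=1 a=1 d=1 e=1 clk=0
t10.Δ1 b=1 a=1 d=1 e=1 clk=1
t10.Δ2 b=1 a=1 d=0 e=1 clk=1
t10.Δ3 b=0 a=1 d=0 e=1 clk=1
t10.Δ4 b=0 a=1 d=0 e=0 clk=1
t11.Δ0 b=0 a=1 d=0 e=0 clk=1
t11.Δ1 b=0 a=1 d=0 e=0 clk=0
t12.Δ0 b=0 a=1 d=0 e=0 clk=0
t12.Δ1 b=0 a=1 d=0 e=0 clk=1
t12.Δ2 b=0 a=1 d=1 e=0 clk=1
t12.Δ3 b=1 a=1 d=1 e=0 clk=1
t12.Δ4 b=1 a=1 d=1 e=1 clk=1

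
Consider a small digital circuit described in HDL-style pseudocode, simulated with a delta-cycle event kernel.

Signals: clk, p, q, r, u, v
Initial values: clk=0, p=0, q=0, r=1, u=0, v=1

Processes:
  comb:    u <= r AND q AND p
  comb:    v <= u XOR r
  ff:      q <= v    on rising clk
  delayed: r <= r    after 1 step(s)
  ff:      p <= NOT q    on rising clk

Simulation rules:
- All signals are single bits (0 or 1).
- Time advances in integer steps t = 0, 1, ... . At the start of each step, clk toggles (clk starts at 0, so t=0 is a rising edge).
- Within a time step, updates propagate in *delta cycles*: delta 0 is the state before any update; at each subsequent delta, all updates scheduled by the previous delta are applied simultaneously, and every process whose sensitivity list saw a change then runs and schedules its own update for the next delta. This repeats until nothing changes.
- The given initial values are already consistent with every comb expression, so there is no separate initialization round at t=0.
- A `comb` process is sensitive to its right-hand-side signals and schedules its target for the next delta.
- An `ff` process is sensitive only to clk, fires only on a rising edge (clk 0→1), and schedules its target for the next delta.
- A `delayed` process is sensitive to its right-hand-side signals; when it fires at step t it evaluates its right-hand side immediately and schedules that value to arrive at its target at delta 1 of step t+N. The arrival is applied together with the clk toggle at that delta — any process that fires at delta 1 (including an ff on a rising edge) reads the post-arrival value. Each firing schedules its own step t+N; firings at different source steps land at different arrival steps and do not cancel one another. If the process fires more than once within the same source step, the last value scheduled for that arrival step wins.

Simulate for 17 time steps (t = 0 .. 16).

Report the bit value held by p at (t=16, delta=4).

t=0 Δ0: clk=0 q=0 u=0 p=0 v=1 r=1
  Δ1: clk:0→1
  Δ2: q:0→1, p:0→1
  Δ3: u:0→1
  Δ4: v:1→0
  (4Δ to stable)
t=1 Δ0: clk=1 q=1 u=1 p=1 v=0 r=1
  Δ1: clk:1→0
  (1Δ to stable)
t=2 Δ0: clk=0 q=1 u=1 p=1 v=0 r=1
  Δ1: clk:0→1
  Δ2: q:1→0, p:1→0
  Δ3: u:1→0
  Δ4: v:0→1
  (4Δ to stable)
t=3 Δ0: clk=1 q=0 u=0 p=0 v=1 r=1
  Δ1: clk:1→0
  (1Δ to stable)
t=4 Δ0: clk=0 q=0 u=0 p=0 v=1 r=1
  Δ1: clk:0→1
  Δ2: q:0→1, p:0→1
  Δ3: u:0→1
  Δ4: v:1→0
  (4Δ to stable)
t=5 Δ0: clk=1 q=1 u=1 p=1 v=0 r=1
  Δ1: clk:1→0
  (1Δ to stable)
t=6 Δ0: clk=0 q=1 u=1 p=1 v=0 r=1
  Δ1: clk:0→1
  Δ2: q:1→0, p:1→0
  Δ3: u:1→0
  Δ4: v:0→1
  (4Δ to stable)
t=7 Δ0: clk=1 q=0 u=0 p=0 v=1 r=1
  Δ1: clk:1→0
  (1Δ to stable)
t=8 Δ0: clk=0 q=0 u=0 p=0 v=1 r=1
  Δ1: clk:0→1
  Δ2: q:0→1, p:0→1
  Δ3: u:0→1
  Δ4: v:1→0
  (4Δ to stable)
t=9 Δ0: clk=1 q=1 u=1 p=1 v=0 r=1
  Δ1: clk:1→0
  (1Δ to stable)
t=10 Δ0: clk=0 q=1 u=1 p=1 v=0 r=1
  Δ1: clk:0→1
  Δ2: q:1→0, p:1→0
  Δ3: u:1→0
  Δ4: v:0→1
  (4Δ to stable)
t=11 Δ0: clk=1 q=0 u=0 p=0 v=1 r=1
  Δ1: clk:1→0
  (1Δ to stable)
t=12 Δ0: clk=0 q=0 u=0 p=0 v=1 r=1
  Δ1: clk:0→1
  Δ2: q:0→1, p:0→1
  Δ3: u:0→1
  Δ4: v:1→0
  (4Δ to stable)
t=13 Δ0: clk=1 q=1 u=1 p=1 v=0 r=1
  Δ1: clk:1→0
  (1Δ to stable)
t=14 Δ0: clk=0 q=1 u=1 p=1 v=0 r=1
  Δ1: clk:0→1
  Δ2: q:1→0, p:1→0
  Δ3: u:1→0
  Δ4: v:0→1
  (4Δ to stable)
t=15 Δ0: clk=1 q=0 u=0 p=0 v=1 r=1
  Δ1: clk:1→0
  (1Δ to stable)
t=16 Δ0: clk=0 q=0 u=0 p=0 v=1 r=1
  Δ1: clk:0→1
  Δ2: q:0→1, p:0→1
  Δ3: u:0→1
  Δ4: v:1→0
  (4Δ to stable)

1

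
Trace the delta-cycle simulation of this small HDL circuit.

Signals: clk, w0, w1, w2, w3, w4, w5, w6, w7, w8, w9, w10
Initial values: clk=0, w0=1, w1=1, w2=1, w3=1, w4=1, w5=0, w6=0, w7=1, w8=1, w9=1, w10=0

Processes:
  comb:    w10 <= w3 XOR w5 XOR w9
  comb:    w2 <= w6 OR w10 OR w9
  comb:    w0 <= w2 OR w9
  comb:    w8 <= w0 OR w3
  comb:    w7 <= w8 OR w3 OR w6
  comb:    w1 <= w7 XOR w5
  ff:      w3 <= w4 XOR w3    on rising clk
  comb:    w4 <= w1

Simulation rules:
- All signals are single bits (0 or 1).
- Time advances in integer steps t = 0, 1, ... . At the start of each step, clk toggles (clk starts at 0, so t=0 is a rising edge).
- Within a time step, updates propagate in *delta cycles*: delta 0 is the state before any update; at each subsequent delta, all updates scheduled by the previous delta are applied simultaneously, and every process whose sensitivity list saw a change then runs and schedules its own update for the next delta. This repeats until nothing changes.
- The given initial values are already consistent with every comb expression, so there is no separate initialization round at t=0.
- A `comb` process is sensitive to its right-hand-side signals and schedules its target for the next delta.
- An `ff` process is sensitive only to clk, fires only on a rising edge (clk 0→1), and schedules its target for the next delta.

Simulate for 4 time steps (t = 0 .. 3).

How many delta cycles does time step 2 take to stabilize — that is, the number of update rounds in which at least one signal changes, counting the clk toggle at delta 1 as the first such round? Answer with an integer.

3

t0.Δ0 w2=1 w4=1 w8=1 w9=1 w10=0 w0=1 w7=1 w3=1 w5=0 w6=0 w1=1 clk=0
t0.Δ1 w2=1 w4=1 w8=1 w9=1 w10=0 w0=1 w7=1 w3=1 w5=0 w6=0 w1=1 clk=1
t0.Δ2 w2=1 w4=1 w8=1 w9=1 w10=0 w0=1 w7=1 w3=0 w5=0 w6=0 w1=1 clk=1
t0.Δ3 w2=1 w4=1 w8=1 w9=1 w10=1 w0=1 w7=1 w3=0 w5=0 w6=0 w1=1 clk=1
t1.Δ0 w2=1 w4=1 w8=1 w9=1 w10=1 w0=1 w7=1 w3=0 w5=0 w6=0 w1=1 clk=1
t1.Δ1 w2=1 w4=1 w8=1 w9=1 w10=1 w0=1 w7=1 w3=0 w5=0 w6=0 w1=1 clk=0
t2.Δ0 w2=1 w4=1 w8=1 w9=1 w10=1 w0=1 w7=1 w3=0 w5=0 w6=0 w1=1 clk=0
t2.Δ1 w2=1 w4=1 w8=1 w9=1 w10=1 w0=1 w7=1 w3=0 w5=0 w6=0 w1=1 clk=1
t2.Δ2 w2=1 w4=1 w8=1 w9=1 w10=1 w0=1 w7=1 w3=1 w5=0 w6=0 w1=1 clk=1
t2.Δ3 w2=1 w4=1 w8=1 w9=1 w10=0 w0=1 w7=1 w3=1 w5=0 w6=0 w1=1 clk=1
t3.Δ0 w2=1 w4=1 w8=1 w9=1 w10=0 w0=1 w7=1 w3=1 w5=0 w6=0 w1=1 clk=1
t3.Δ1 w2=1 w4=1 w8=1 w9=1 w10=0 w0=1 w7=1 w3=1 w5=0 w6=0 w1=1 clk=0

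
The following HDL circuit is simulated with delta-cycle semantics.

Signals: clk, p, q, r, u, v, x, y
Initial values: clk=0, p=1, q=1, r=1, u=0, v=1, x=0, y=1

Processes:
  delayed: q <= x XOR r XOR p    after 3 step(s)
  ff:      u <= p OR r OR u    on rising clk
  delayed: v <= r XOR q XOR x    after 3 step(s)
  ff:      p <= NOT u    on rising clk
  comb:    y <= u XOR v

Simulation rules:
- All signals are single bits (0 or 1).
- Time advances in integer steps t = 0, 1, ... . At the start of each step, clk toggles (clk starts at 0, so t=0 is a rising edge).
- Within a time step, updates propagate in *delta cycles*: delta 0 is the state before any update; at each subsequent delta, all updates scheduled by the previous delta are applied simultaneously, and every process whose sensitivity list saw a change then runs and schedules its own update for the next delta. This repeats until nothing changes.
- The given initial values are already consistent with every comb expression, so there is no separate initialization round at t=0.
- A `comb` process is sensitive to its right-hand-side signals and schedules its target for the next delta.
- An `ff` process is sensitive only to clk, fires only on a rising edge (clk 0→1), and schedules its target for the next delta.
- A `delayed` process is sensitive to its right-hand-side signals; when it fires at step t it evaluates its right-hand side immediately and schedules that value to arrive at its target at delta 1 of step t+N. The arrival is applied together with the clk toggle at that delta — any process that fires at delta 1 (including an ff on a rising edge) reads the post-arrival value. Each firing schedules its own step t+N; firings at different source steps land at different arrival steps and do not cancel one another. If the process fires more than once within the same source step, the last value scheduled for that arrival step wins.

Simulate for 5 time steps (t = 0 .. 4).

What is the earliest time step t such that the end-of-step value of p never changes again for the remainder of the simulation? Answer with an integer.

t0.Δ0 v=1 y=1 x=0 u=0 r=1 clk=0 p=1 q=1
t0.Δ1 v=1 y=1 x=0 u=0 r=1 clk=1 p=1 q=1
t0.Δ2 v=1 y=1 x=0 u=1 r=1 clk=1 p=1 q=1
t0.Δ3 v=1 y=0 x=0 u=1 r=1 clk=1 p=1 q=1
t1.Δ0 v=1 y=0 x=0 u=1 r=1 clk=1 p=1 q=1
t1.Δ1 v=1 y=0 x=0 u=1 r=1 clk=0 p=1 q=1
t2.Δ0 v=1 y=0 x=0 u=1 r=1 clk=0 p=1 q=1
t2.Δ1 v=1 y=0 x=0 u=1 r=1 clk=1 p=1 q=1
t2.Δ2 v=1 y=0 x=0 u=1 r=1 clk=1 p=0 q=1
t3.Δ0 v=1 y=0 x=0 u=1 r=1 clk=1 p=0 q=1
t3.Δ1 v=1 y=0 x=0 u=1 r=1 clk=0 p=0 q=1
t4.Δ0 v=1 y=0 x=0 u=1 r=1 clk=0 p=0 q=1
t4.Δ1 v=1 y=0 x=0 u=1 r=1 clk=1 p=0 q=1

2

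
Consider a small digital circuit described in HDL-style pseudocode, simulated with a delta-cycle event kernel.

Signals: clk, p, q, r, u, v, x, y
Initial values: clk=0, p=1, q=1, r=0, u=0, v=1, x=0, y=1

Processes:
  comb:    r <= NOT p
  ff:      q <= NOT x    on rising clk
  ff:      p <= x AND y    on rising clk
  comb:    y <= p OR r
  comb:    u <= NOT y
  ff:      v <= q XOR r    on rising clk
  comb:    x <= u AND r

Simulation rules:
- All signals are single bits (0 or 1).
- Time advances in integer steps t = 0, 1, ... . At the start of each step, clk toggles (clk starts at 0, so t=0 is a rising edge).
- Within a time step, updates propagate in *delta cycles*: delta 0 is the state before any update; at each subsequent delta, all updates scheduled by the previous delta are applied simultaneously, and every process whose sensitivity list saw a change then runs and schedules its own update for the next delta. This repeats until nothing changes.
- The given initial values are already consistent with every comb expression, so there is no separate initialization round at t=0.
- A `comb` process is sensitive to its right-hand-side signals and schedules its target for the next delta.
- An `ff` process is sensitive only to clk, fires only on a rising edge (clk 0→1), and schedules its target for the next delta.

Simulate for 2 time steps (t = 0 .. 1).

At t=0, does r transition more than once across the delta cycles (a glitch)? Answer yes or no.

no

t=0 Δ0: p=1 y=1 q=1 r=0 u=0 v=1 x=0 clk=0
  Δ1: clk:0→1
  Δ2: p:1→0
  Δ3: y:1→0, r:0→1
  Δ4: y:0→1, u:0→1
  Δ5: u:1→0, x:0→1
  Δ6: x:1→0
  (6Δ to stable)
t=1 Δ0: p=0 y=1 q=1 r=1 u=0 v=1 x=0 clk=1
  Δ1: clk:1→0
  (1Δ to stable)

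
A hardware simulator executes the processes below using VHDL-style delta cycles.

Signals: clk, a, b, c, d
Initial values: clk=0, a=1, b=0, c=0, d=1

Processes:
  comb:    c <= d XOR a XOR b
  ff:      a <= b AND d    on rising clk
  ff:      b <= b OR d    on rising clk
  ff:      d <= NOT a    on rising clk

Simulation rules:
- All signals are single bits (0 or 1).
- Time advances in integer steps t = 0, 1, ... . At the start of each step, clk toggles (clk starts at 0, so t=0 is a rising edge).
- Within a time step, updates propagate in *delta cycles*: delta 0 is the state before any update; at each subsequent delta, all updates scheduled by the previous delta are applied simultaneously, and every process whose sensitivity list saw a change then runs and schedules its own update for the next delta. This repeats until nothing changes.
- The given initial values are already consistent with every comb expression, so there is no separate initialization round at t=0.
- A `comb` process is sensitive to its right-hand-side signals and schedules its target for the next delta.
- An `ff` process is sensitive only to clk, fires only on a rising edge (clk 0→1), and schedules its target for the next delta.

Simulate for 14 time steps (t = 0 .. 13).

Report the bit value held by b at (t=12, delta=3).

1

t=0 Δ0: b=0 c=0 clk=0 d=1 a=1
  Δ1: clk:0→1
  Δ2: b:0→1, d:1→0, a:1→0
  Δ3: c:0→1
  (3Δ to stable)
t=1 Δ0: b=1 c=1 clk=1 d=0 a=0
  Δ1: clk:1→0
  (1Δ to stable)
t=2 Δ0: b=1 c=1 clk=0 d=0 a=0
  Δ1: clk:0→1
  Δ2: d:0→1
  Δ3: c:1→0
  (3Δ to stable)
t=3 Δ0: b=1 c=0 clk=1 d=1 a=0
  Δ1: clk:1→0
  (1Δ to stable)
t=4 Δ0: b=1 c=0 clk=0 d=1 a=0
  Δ1: clk:0→1
  Δ2: a:0→1
  Δ3: c:0→1
  (3Δ to stable)
t=5 Δ0: b=1 c=1 clk=1 d=1 a=1
  Δ1: clk:1→0
  (1Δ to stable)
t=6 Δ0: b=1 c=1 clk=0 d=1 a=1
  Δ1: clk:0→1
  Δ2: d:1→0
  Δ3: c:1→0
  (3Δ to stable)
t=7 Δ0: b=1 c=0 clk=1 d=0 a=1
  Δ1: clk:1→0
  (1Δ to stable)
t=8 Δ0: b=1 c=0 clk=0 d=0 a=1
  Δ1: clk:0→1
  Δ2: a:1→0
  Δ3: c:0→1
  (3Δ to stable)
t=9 Δ0: b=1 c=1 clk=1 d=0 a=0
  Δ1: clk:1→0
  (1Δ to stable)
t=10 Δ0: b=1 c=1 clk=0 d=0 a=0
  Δ1: clk:0→1
  Δ2: d:0→1
  Δ3: c:1→0
  (3Δ to stable)
t=11 Δ0: b=1 c=0 clk=1 d=1 a=0
  Δ1: clk:1→0
  (1Δ to stable)
t=12 Δ0: b=1 c=0 clk=0 d=1 a=0
  Δ1: clk:0→1
  Δ2: a:0→1
  Δ3: c:0→1
  (3Δ to stable)
t=13 Δ0: b=1 c=1 clk=1 d=1 a=1
  Δ1: clk:1→0
  (1Δ to stable)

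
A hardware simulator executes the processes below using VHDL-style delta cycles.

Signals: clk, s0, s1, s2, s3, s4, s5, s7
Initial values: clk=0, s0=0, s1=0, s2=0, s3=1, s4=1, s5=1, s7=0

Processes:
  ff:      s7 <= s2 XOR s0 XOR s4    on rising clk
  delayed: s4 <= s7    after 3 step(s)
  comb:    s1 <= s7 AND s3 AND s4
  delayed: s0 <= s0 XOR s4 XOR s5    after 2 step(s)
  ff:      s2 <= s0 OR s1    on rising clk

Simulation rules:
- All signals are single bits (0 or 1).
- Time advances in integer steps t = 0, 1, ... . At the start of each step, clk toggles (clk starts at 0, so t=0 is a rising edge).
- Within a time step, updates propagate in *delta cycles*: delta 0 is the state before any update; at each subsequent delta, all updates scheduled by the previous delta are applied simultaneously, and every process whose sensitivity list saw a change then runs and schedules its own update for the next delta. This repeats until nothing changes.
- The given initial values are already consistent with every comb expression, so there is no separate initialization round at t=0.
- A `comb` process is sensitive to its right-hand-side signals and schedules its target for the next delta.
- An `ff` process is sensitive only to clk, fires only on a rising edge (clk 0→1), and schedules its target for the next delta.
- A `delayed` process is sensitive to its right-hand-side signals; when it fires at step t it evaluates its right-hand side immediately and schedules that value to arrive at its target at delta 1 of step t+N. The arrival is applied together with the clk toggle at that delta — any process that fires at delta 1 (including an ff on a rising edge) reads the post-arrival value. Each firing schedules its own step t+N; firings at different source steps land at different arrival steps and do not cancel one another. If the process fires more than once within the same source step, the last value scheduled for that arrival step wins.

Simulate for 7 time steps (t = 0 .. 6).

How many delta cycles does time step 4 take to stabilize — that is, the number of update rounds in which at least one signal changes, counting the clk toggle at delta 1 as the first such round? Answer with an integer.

[bits: s1,s0,s3,s4,s7,s5,clk,s2]
t=0: Δ0=00110100 Δ1=00110110 Δ2=00111110 Δ3=10111110 | 3Δ
t=1: Δ0=10111110 Δ1=10111100 | 1Δ
t=2: Δ0=10111100 Δ1=10111110 Δ2=10111111 | 2Δ
t=3: Δ0=10111111 Δ1=10111101 | 1Δ
t=4: Δ0=10111101 Δ1=10111111 Δ2=10110111 Δ3=00110111 | 3Δ
t=5: Δ0=00110111 Δ1=00110101 | 1Δ
t=6: Δ0=00110101 Δ1=00110111 Δ2=00110110 | 2Δ

3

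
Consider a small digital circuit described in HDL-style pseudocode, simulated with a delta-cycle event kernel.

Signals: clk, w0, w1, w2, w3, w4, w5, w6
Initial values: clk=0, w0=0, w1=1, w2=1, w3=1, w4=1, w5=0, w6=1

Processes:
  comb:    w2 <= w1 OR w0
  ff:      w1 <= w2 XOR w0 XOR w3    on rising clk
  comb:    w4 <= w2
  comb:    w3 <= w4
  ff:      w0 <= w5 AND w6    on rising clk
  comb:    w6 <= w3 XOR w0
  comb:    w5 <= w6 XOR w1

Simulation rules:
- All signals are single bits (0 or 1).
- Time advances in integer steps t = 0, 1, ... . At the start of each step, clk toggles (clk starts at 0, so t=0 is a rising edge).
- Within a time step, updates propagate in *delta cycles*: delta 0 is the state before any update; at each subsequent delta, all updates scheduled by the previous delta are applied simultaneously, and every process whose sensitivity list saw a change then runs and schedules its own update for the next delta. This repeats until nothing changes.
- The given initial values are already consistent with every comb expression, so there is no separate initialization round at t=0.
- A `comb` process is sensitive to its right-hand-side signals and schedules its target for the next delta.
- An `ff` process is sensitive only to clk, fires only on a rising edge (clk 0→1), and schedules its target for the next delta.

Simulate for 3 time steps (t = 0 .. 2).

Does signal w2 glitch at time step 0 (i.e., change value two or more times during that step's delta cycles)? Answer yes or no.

no

t0.Δ0 clk=0 w0=0 w3=1 w6=1 w2=1 w1=1 w5=0 w4=1
t0.Δ1 clk=1 w0=0 w3=1 w6=1 w2=1 w1=1 w5=0 w4=1
t0.Δ2 clk=1 w0=0 w3=1 w6=1 w2=1 w1=0 w5=0 w4=1
t0.Δ3 clk=1 w0=0 w3=1 w6=1 w2=0 w1=0 w5=1 w4=1
t0.Δ4 clk=1 w0=0 w3=1 w6=1 w2=0 w1=0 w5=1 w4=0
t0.Δ5 clk=1 w0=0 w3=0 w6=1 w2=0 w1=0 w5=1 w4=0
t0.Δ6 clk=1 w0=0 w3=0 w6=0 w2=0 w1=0 w5=1 w4=0
t0.Δ7 clk=1 w0=0 w3=0 w6=0 w2=0 w1=0 w5=0 w4=0
t1.Δ0 clk=1 w0=0 w3=0 w6=0 w2=0 w1=0 w5=0 w4=0
t1.Δ1 clk=0 w0=0 w3=0 w6=0 w2=0 w1=0 w5=0 w4=0
t2.Δ0 clk=0 w0=0 w3=0 w6=0 w2=0 w1=0 w5=0 w4=0
t2.Δ1 clk=1 w0=0 w3=0 w6=0 w2=0 w1=0 w5=0 w4=0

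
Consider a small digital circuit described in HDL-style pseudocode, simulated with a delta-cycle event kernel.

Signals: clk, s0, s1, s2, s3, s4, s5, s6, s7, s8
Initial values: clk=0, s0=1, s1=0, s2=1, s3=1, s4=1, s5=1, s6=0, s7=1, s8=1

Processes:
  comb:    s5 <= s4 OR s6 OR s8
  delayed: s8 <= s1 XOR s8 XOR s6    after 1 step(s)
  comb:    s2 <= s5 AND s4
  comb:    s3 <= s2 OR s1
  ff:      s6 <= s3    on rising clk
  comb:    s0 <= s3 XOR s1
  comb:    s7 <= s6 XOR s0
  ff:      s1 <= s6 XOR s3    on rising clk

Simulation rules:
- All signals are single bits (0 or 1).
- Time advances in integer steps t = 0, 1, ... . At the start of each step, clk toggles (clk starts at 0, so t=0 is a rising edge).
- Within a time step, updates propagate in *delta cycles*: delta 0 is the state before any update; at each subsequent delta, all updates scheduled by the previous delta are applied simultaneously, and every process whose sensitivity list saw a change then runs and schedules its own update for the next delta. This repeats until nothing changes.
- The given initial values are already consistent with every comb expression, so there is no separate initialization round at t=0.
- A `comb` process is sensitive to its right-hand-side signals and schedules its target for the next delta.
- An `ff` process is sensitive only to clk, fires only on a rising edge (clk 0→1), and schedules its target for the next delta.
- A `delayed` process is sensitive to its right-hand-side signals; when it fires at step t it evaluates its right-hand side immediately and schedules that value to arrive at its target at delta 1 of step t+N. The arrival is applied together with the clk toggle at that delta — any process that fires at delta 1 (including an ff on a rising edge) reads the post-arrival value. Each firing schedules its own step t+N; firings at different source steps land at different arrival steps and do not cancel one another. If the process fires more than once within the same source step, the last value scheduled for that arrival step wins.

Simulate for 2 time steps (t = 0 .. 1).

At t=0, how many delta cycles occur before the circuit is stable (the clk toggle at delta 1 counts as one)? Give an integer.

4

t0.Δ0 s0=1 clk=0 s5=1 s6=0 s4=1 s1=0 s2=1 s3=1 s7=1 s8=1
t0.Δ1 s0=1 clk=1 s5=1 s6=0 s4=1 s1=0 s2=1 s3=1 s7=1 s8=1
t0.Δ2 s0=1 clk=1 s5=1 s6=1 s4=1 s1=1 s2=1 s3=1 s7=1 s8=1
t0.Δ3 s0=0 clk=1 s5=1 s6=1 s4=1 s1=1 s2=1 s3=1 s7=0 s8=1
t0.Δ4 s0=0 clk=1 s5=1 s6=1 s4=1 s1=1 s2=1 s3=1 s7=1 s8=1
t1.Δ0 s0=0 clk=1 s5=1 s6=1 s4=1 s1=1 s2=1 s3=1 s7=1 s8=1
t1.Δ1 s0=0 clk=0 s5=1 s6=1 s4=1 s1=1 s2=1 s3=1 s7=1 s8=1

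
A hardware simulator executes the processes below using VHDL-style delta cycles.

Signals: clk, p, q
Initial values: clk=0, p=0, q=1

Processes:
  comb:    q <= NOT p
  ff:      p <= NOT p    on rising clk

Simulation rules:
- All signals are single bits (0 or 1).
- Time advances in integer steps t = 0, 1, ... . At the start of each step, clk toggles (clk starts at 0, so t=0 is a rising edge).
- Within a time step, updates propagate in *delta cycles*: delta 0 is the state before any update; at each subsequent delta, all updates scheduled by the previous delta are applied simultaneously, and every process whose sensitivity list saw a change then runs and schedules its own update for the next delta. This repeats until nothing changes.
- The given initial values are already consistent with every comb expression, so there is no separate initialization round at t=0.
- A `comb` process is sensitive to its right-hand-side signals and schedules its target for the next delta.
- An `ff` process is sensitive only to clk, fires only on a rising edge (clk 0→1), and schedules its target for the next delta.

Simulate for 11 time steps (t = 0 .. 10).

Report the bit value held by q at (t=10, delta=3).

1

t0.Δ0 p=0 q=1 clk=0
t0.Δ1 p=0 q=1 clk=1
t0.Δ2 p=1 q=1 clk=1
t0.Δ3 p=1 q=0 clk=1
t1.Δ0 p=1 q=0 clk=1
t1.Δ1 p=1 q=0 clk=0
t2.Δ0 p=1 q=0 clk=0
t2.Δ1 p=1 q=0 clk=1
t2.Δ2 p=0 q=0 clk=1
t2.Δ3 p=0 q=1 clk=1
t3.Δ0 p=0 q=1 clk=1
t3.Δ1 p=0 q=1 clk=0
t4.Δ0 p=0 q=1 clk=0
t4.Δ1 p=0 q=1 clk=1
t4.Δ2 p=1 q=1 clk=1
t4.Δ3 p=1 q=0 clk=1
t5.Δ0 p=1 q=0 clk=1
t5.Δ1 p=1 q=0 clk=0
t6.Δ0 p=1 q=0 clk=0
t6.Δ1 p=1 q=0 clk=1
t6.Δ2 p=0 q=0 clk=1
t6.Δ3 p=0 q=1 clk=1
t7.Δ0 p=0 q=1 clk=1
t7.Δ1 p=0 q=1 clk=0
t8.Δ0 p=0 q=1 clk=0
t8.Δ1 p=0 q=1 clk=1
t8.Δ2 p=1 q=1 clk=1
t8.Δ3 p=1 q=0 clk=1
t9.Δ0 p=1 q=0 clk=1
t9.Δ1 p=1 q=0 clk=0
t10.Δ0 p=1 q=0 clk=0
t10.Δ1 p=1 q=0 clk=1
t10.Δ2 p=0 q=0 clk=1
t10.Δ3 p=0 q=1 clk=1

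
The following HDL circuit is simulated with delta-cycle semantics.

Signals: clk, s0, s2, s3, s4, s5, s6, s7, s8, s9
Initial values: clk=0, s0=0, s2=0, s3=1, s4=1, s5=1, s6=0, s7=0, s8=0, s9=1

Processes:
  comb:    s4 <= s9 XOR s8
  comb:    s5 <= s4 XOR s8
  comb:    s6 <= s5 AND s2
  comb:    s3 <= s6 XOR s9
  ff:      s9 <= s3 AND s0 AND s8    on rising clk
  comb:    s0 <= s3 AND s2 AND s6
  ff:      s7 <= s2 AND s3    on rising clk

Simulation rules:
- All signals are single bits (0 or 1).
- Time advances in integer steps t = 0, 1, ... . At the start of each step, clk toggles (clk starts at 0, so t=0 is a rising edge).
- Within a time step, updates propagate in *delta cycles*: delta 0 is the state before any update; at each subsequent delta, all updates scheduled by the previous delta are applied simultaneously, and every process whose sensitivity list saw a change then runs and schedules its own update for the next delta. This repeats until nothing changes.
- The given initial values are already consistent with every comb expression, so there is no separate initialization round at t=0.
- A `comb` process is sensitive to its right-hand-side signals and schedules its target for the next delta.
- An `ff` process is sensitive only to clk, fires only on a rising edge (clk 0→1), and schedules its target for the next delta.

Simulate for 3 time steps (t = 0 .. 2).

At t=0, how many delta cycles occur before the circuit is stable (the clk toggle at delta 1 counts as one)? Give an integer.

t0.Δ0 clk=0 s5=1 s3=1 s4=1 s2=0 s8=0 s6=0 s9=1 s7=0 s0=0
t0.Δ1 clk=1 s5=1 s3=1 s4=1 s2=0 s8=0 s6=0 s9=1 s7=0 s0=0
t0.Δ2 clk=1 s5=1 s3=1 s4=1 s2=0 s8=0 s6=0 s9=0 s7=0 s0=0
t0.Δ3 clk=1 s5=1 s3=0 s4=0 s2=0 s8=0 s6=0 s9=0 s7=0 s0=0
t0.Δ4 clk=1 s5=0 s3=0 s4=0 s2=0 s8=0 s6=0 s9=0 s7=0 s0=0
t1.Δ0 clk=1 s5=0 s3=0 s4=0 s2=0 s8=0 s6=0 s9=0 s7=0 s0=0
t1.Δ1 clk=0 s5=0 s3=0 s4=0 s2=0 s8=0 s6=0 s9=0 s7=0 s0=0
t2.Δ0 clk=0 s5=0 s3=0 s4=0 s2=0 s8=0 s6=0 s9=0 s7=0 s0=0
t2.Δ1 clk=1 s5=0 s3=0 s4=0 s2=0 s8=0 s6=0 s9=0 s7=0 s0=0

4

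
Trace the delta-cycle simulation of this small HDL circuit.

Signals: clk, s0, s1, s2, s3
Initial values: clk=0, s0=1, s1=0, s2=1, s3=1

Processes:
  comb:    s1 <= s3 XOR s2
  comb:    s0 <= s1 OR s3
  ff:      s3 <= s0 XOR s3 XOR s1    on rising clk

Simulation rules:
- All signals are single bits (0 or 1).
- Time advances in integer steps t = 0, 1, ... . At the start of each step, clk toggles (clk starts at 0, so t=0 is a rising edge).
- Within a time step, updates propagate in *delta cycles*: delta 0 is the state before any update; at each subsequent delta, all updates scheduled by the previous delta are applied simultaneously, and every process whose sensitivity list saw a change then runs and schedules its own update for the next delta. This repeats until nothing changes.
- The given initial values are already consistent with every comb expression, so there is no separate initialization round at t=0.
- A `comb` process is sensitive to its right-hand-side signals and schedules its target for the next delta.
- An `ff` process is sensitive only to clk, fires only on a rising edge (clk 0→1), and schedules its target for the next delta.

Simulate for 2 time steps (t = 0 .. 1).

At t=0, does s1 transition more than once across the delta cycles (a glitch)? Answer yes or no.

no

t0.Δ0 s1=0 s3=1 s2=1 s0=1 clk=0
t0.Δ1 s1=0 s3=1 s2=1 s0=1 clk=1
t0.Δ2 s1=0 s3=0 s2=1 s0=1 clk=1
t0.Δ3 s1=1 s3=0 s2=1 s0=0 clk=1
t0.Δ4 s1=1 s3=0 s2=1 s0=1 clk=1
t1.Δ0 s1=1 s3=0 s2=1 s0=1 clk=1
t1.Δ1 s1=1 s3=0 s2=1 s0=1 clk=0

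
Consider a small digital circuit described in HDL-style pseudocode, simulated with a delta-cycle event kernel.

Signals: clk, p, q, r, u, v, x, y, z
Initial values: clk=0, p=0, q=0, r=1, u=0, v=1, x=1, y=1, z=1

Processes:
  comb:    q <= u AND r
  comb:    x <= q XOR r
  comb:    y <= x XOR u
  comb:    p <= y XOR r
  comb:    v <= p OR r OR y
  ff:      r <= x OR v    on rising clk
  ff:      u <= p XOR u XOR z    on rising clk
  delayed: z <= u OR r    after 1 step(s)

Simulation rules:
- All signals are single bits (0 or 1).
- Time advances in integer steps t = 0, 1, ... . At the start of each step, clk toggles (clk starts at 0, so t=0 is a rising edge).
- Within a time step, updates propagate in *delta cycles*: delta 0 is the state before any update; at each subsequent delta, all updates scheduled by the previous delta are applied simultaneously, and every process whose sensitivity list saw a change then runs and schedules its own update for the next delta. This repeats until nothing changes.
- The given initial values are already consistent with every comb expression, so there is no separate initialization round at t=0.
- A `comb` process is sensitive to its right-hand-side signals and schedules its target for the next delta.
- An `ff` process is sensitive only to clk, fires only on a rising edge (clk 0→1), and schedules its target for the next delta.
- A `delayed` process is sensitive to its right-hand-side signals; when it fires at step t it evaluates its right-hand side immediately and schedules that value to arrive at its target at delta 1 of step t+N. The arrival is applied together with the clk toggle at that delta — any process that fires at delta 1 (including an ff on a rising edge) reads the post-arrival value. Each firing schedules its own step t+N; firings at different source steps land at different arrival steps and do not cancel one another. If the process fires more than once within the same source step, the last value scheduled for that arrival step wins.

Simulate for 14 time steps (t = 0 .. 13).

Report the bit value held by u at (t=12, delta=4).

1

t0.Δ0 x=1 z=1 v=1 y=1 clk=0 u=0 r=1 p=0 q=0
t0.Δ1 x=1 z=1 v=1 y=1 clk=1 u=0 r=1 p=0 q=0
t0.Δ2 x=1 z=1 v=1 y=1 clk=1 u=1 r=1 p=0 q=0
t0.Δ3 x=1 z=1 v=1 y=0 clk=1 u=1 r=1 p=0 q=1
t0.Δ4 x=0 z=1 v=1 y=0 clk=1 u=1 r=1 p=1 q=1
t0.Δ5 x=0 z=1 v=1 y=1 clk=1 u=1 r=1 p=1 q=1
t0.Δ6 x=0 z=1 v=1 y=1 clk=1 u=1 r=1 p=0 q=1
t1.Δ0 x=0 z=1 v=1 y=1 clk=1 u=1 r=1 p=0 q=1
t1.Δ1 x=0 z=1 v=1 y=1 clk=0 u=1 r=1 p=0 q=1
t2.Δ0 x=0 z=1 v=1 y=1 clk=0 u=1 r=1 p=0 q=1
t2.Δ1 x=0 z=1 v=1 y=1 clk=1 u=1 r=1 p=0 q=1
t2.Δ2 x=0 z=1 v=1 y=1 clk=1 u=0 r=1 p=0 q=1
t2.Δ3 x=0 z=1 v=1 y=0 clk=1 u=0 r=1 p=0 q=0
t2.Δ4 x=1 z=1 v=1 y=0 clk=1 u=0 r=1 p=1 q=0
t2.Δ5 x=1 z=1 v=1 y=1 clk=1 u=0 r=1 p=1 q=0
t2.Δ6 x=1 z=1 v=1 y=1 clk=1 u=0 r=1 p=0 q=0
t3.Δ0 x=1 z=1 v=1 y=1 clk=1 u=0 r=1 p=0 q=0
t3.Δ1 x=1 z=1 v=1 y=1 clk=0 u=0 r=1 p=0 q=0
t4.Δ0 x=1 z=1 v=1 y=1 clk=0 u=0 r=1 p=0 q=0
t4.Δ1 x=1 z=1 v=1 y=1 clk=1 u=0 r=1 p=0 q=0
t4.Δ2 x=1 z=1 v=1 y=1 clk=1 u=1 r=1 p=0 q=0
t4.Δ3 x=1 z=1 v=1 y=0 clk=1 u=1 r=1 p=0 q=1
t4.Δ4 x=0 z=1 v=1 y=0 clk=1 u=1 r=1 p=1 q=1
t4.Δ5 x=0 z=1 v=1 y=1 clk=1 u=1 r=1 p=1 q=1
t4.Δ6 x=0 z=1 v=1 y=1 clk=1 u=1 r=1 p=0 q=1
t5.Δ0 x=0 z=1 v=1 y=1 clk=1 u=1 r=1 p=0 q=1
t5.Δ1 x=0 z=1 v=1 y=1 clk=0 u=1 r=1 p=0 q=1
t6.Δ0 x=0 z=1 v=1 y=1 clk=0 u=1 r=1 p=0 q=1
t6.Δ1 x=0 z=1 v=1 y=1 clk=1 u=1 r=1 p=0 q=1
t6.Δ2 x=0 z=1 v=1 y=1 clk=1 u=0 r=1 p=0 q=1
t6.Δ3 x=0 z=1 v=1 y=0 clk=1 u=0 r=1 p=0 q=0
t6.Δ4 x=1 z=1 v=1 y=0 clk=1 u=0 r=1 p=1 q=0
t6.Δ5 x=1 z=1 v=1 y=1 clk=1 u=0 r=1 p=1 q=0
t6.Δ6 x=1 z=1 v=1 y=1 clk=1 u=0 r=1 p=0 q=0
t7.Δ0 x=1 z=1 v=1 y=1 clk=1 u=0 r=1 p=0 q=0
t7.Δ1 x=1 z=1 v=1 y=1 clk=0 u=0 r=1 p=0 q=0
t8.Δ0 x=1 z=1 v=1 y=1 clk=0 u=0 r=1 p=0 q=0
t8.Δ1 x=1 z=1 v=1 y=1 clk=1 u=0 r=1 p=0 q=0
t8.Δ2 x=1 z=1 v=1 y=1 clk=1 u=1 r=1 p=0 q=0
t8.Δ3 x=1 z=1 v=1 y=0 clk=1 u=1 r=1 p=0 q=1
t8.Δ4 x=0 z=1 v=1 y=0 clk=1 u=1 r=1 p=1 q=1
t8.Δ5 x=0 z=1 v=1 y=1 clk=1 u=1 r=1 p=1 q=1
t8.Δ6 x=0 z=1 v=1 y=1 clk=1 u=1 r=1 p=0 q=1
t9.Δ0 x=0 z=1 v=1 y=1 clk=1 u=1 r=1 p=0 q=1
t9.Δ1 x=0 z=1 v=1 y=1 clk=0 u=1 r=1 p=0 q=1
t10.Δ0 x=0 z=1 v=1 y=1 clk=0 u=1 r=1 p=0 q=1
t10.Δ1 x=0 z=1 v=1 y=1 clk=1 u=1 r=1 p=0 q=1
t10.Δ2 x=0 z=1 v=1 y=1 clk=1 u=0 r=1 p=0 q=1
t10.Δ3 x=0 z=1 v=1 y=0 clk=1 u=0 r=1 p=0 q=0
t10.Δ4 x=1 z=1 v=1 y=0 clk=1 u=0 r=1 p=1 q=0
t10.Δ5 x=1 z=1 v=1 y=1 clk=1 u=0 r=1 p=1 q=0
t10.Δ6 x=1 z=1 v=1 y=1 clk=1 u=0 r=1 p=0 q=0
t11.Δ0 x=1 z=1 v=1 y=1 clk=1 u=0 r=1 p=0 q=0
t11.Δ1 x=1 z=1 v=1 y=1 clk=0 u=0 r=1 p=0 q=0
t12.Δ0 x=1 z=1 v=1 y=1 clk=0 u=0 r=1 p=0 q=0
t12.Δ1 x=1 z=1 v=1 y=1 clk=1 u=0 r=1 p=0 q=0
t12.Δ2 x=1 z=1 v=1 y=1 clk=1 u=1 r=1 p=0 q=0
t12.Δ3 x=1 z=1 v=1 y=0 clk=1 u=1 r=1 p=0 q=1
t12.Δ4 x=0 z=1 v=1 y=0 clk=1 u=1 r=1 p=1 q=1
t12.Δ5 x=0 z=1 v=1 y=1 clk=1 u=1 r=1 p=1 q=1
t12.Δ6 x=0 z=1 v=1 y=1 clk=1 u=1 r=1 p=0 q=1
t13.Δ0 x=0 z=1 v=1 y=1 clk=1 u=1 r=1 p=0 q=1
t13.Δ1 x=0 z=1 v=1 y=1 clk=0 u=1 r=1 p=0 q=1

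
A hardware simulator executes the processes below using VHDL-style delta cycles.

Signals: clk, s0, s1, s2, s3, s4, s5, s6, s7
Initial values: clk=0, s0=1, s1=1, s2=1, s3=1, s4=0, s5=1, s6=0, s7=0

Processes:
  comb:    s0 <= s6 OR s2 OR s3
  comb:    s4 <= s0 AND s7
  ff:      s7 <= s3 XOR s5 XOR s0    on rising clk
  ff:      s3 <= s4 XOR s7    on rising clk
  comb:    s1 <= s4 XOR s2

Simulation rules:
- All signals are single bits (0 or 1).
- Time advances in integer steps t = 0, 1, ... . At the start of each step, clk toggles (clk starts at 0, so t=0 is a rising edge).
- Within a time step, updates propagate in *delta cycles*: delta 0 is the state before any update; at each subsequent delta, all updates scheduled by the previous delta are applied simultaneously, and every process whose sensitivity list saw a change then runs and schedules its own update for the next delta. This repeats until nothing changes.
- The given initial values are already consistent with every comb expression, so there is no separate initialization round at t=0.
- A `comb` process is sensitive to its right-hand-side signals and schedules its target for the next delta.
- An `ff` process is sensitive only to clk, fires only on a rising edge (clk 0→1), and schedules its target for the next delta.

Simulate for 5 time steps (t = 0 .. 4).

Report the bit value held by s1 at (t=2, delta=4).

1

t=0 Δ0: s6=0 s1=1 s2=1 s0=1 clk=0 s5=1 s7=0 s4=0 s3=1
  Δ1: clk:0→1
  Δ2: s7:0→1, s3:1→0
  Δ3: s4:0→1
  Δ4: s1:1→0
  (4Δ to stable)
t=1 Δ0: s6=0 s1=0 s2=1 s0=1 clk=1 s5=1 s7=1 s4=1 s3=0
  Δ1: clk:1→0
  (1Δ to stable)
t=2 Δ0: s6=0 s1=0 s2=1 s0=1 clk=0 s5=1 s7=1 s4=1 s3=0
  Δ1: clk:0→1
  Δ2: s7:1→0
  Δ3: s4:1→0
  Δ4: s1:0→1
  (4Δ to stable)
t=3 Δ0: s6=0 s1=1 s2=1 s0=1 clk=1 s5=1 s7=0 s4=0 s3=0
  Δ1: clk:1→0
  (1Δ to stable)
t=4 Δ0: s6=0 s1=1 s2=1 s0=1 clk=0 s5=1 s7=0 s4=0 s3=0
  Δ1: clk:0→1
  (1Δ to stable)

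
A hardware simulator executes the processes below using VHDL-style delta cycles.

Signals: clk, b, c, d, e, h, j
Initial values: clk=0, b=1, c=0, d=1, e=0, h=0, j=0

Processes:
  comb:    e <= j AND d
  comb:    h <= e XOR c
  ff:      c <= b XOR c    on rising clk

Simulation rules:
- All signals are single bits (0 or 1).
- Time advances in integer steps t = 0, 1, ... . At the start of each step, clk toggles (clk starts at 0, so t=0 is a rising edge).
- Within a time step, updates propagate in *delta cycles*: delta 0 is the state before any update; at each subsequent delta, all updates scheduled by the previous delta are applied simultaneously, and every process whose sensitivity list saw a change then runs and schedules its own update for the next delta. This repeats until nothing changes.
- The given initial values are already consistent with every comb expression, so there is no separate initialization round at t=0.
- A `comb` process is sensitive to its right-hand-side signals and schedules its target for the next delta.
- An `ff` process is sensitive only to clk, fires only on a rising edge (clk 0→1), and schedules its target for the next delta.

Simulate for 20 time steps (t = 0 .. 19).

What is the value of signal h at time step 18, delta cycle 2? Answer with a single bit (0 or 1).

1

t0.Δ0 e=0 b=1 j=0 clk=0 h=0 d=1 c=0
t0.Δ1 e=0 b=1 j=0 clk=1 h=0 d=1 c=0
t0.Δ2 e=0 b=1 j=0 clk=1 h=0 d=1 c=1
t0.Δ3 e=0 b=1 j=0 clk=1 h=1 d=1 c=1
t1.Δ0 e=0 b=1 j=0 clk=1 h=1 d=1 c=1
t1.Δ1 e=0 b=1 j=0 clk=0 h=1 d=1 c=1
t2.Δ0 e=0 b=1 j=0 clk=0 h=1 d=1 c=1
t2.Δ1 e=0 b=1 j=0 clk=1 h=1 d=1 c=1
t2.Δ2 e=0 b=1 j=0 clk=1 h=1 d=1 c=0
t2.Δ3 e=0 b=1 j=0 clk=1 h=0 d=1 c=0
t3.Δ0 e=0 b=1 j=0 clk=1 h=0 d=1 c=0
t3.Δ1 e=0 b=1 j=0 clk=0 h=0 d=1 c=0
t4.Δ0 e=0 b=1 j=0 clk=0 h=0 d=1 c=0
t4.Δ1 e=0 b=1 j=0 clk=1 h=0 d=1 c=0
t4.Δ2 e=0 b=1 j=0 clk=1 h=0 d=1 c=1
t4.Δ3 e=0 b=1 j=0 clk=1 h=1 d=1 c=1
t5.Δ0 e=0 b=1 j=0 clk=1 h=1 d=1 c=1
t5.Δ1 e=0 b=1 j=0 clk=0 h=1 d=1 c=1
t6.Δ0 e=0 b=1 j=0 clk=0 h=1 d=1 c=1
t6.Δ1 e=0 b=1 j=0 clk=1 h=1 d=1 c=1
t6.Δ2 e=0 b=1 j=0 clk=1 h=1 d=1 c=0
t6.Δ3 e=0 b=1 j=0 clk=1 h=0 d=1 c=0
t7.Δ0 e=0 b=1 j=0 clk=1 h=0 d=1 c=0
t7.Δ1 e=0 b=1 j=0 clk=0 h=0 d=1 c=0
t8.Δ0 e=0 b=1 j=0 clk=0 h=0 d=1 c=0
t8.Δ1 e=0 b=1 j=0 clk=1 h=0 d=1 c=0
t8.Δ2 e=0 b=1 j=0 clk=1 h=0 d=1 c=1
t8.Δ3 e=0 b=1 j=0 clk=1 h=1 d=1 c=1
t9.Δ0 e=0 b=1 j=0 clk=1 h=1 d=1 c=1
t9.Δ1 e=0 b=1 j=0 clk=0 h=1 d=1 c=1
t10.Δ0 e=0 b=1 j=0 clk=0 h=1 d=1 c=1
t10.Δ1 e=0 b=1 j=0 clk=1 h=1 d=1 c=1
t10.Δ2 e=0 b=1 j=0 clk=1 h=1 d=1 c=0
t10.Δ3 e=0 b=1 j=0 clk=1 h=0 d=1 c=0
t11.Δ0 e=0 b=1 j=0 clk=1 h=0 d=1 c=0
t11.Δ1 e=0 b=1 j=0 clk=0 h=0 d=1 c=0
t12.Δ0 e=0 b=1 j=0 clk=0 h=0 d=1 c=0
t12.Δ1 e=0 b=1 j=0 clk=1 h=0 d=1 c=0
t12.Δ2 e=0 b=1 j=0 clk=1 h=0 d=1 c=1
t12.Δ3 e=0 b=1 j=0 clk=1 h=1 d=1 c=1
t13.Δ0 e=0 b=1 j=0 clk=1 h=1 d=1 c=1
t13.Δ1 e=0 b=1 j=0 clk=0 h=1 d=1 c=1
t14.Δ0 e=0 b=1 j=0 clk=0 h=1 d=1 c=1
t14.Δ1 e=0 b=1 j=0 clk=1 h=1 d=1 c=1
t14.Δ2 e=0 b=1 j=0 clk=1 h=1 d=1 c=0
t14.Δ3 e=0 b=1 j=0 clk=1 h=0 d=1 c=0
t15.Δ0 e=0 b=1 j=0 clk=1 h=0 d=1 c=0
t15.Δ1 e=0 b=1 j=0 clk=0 h=0 d=1 c=0
t16.Δ0 e=0 b=1 j=0 clk=0 h=0 d=1 c=0
t16.Δ1 e=0 b=1 j=0 clk=1 h=0 d=1 c=0
t16.Δ2 e=0 b=1 j=0 clk=1 h=0 d=1 c=1
t16.Δ3 e=0 b=1 j=0 clk=1 h=1 d=1 c=1
t17.Δ0 e=0 b=1 j=0 clk=1 h=1 d=1 c=1
t17.Δ1 e=0 b=1 j=0 clk=0 h=1 d=1 c=1
t18.Δ0 e=0 b=1 j=0 clk=0 h=1 d=1 c=1
t18.Δ1 e=0 b=1 j=0 clk=1 h=1 d=1 c=1
t18.Δ2 e=0 b=1 j=0 clk=1 h=1 d=1 c=0
t18.Δ3 e=0 b=1 j=0 clk=1 h=0 d=1 c=0
t19.Δ0 e=0 b=1 j=0 clk=1 h=0 d=1 c=0
t19.Δ1 e=0 b=1 j=0 clk=0 h=0 d=1 c=0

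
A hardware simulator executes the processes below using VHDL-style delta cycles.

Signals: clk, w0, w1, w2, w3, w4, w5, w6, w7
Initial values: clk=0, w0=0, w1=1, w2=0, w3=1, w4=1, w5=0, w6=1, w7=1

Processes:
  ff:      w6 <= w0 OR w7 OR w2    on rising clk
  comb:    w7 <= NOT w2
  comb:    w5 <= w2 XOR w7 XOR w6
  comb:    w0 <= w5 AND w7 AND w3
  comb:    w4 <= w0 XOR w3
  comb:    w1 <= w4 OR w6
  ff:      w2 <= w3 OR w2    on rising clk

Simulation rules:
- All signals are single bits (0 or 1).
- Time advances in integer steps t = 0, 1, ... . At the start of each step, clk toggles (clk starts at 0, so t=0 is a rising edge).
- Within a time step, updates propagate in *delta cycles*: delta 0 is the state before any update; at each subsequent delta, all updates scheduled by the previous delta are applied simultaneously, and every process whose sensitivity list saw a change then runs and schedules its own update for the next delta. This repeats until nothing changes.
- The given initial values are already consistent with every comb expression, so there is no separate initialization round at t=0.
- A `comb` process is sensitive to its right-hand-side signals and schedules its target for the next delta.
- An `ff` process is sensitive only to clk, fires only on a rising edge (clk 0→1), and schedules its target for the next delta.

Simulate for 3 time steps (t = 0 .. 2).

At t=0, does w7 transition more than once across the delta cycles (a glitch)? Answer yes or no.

no

t0.Δ0 clk=0 w0=0 w7=1 w3=1 w4=1 w2=0 w5=0 w1=1 w6=1
t0.Δ1 clk=1 w0=0 w7=1 w3=1 w4=1 w2=0 w5=0 w1=1 w6=1
t0.Δ2 clk=1 w0=0 w7=1 w3=1 w4=1 w2=1 w5=0 w1=1 w6=1
t0.Δ3 clk=1 w0=0 w7=0 w3=1 w4=1 w2=1 w5=1 w1=1 w6=1
t0.Δ4 clk=1 w0=0 w7=0 w3=1 w4=1 w2=1 w5=0 w1=1 w6=1
t1.Δ0 clk=1 w0=0 w7=0 w3=1 w4=1 w2=1 w5=0 w1=1 w6=1
t1.Δ1 clk=0 w0=0 w7=0 w3=1 w4=1 w2=1 w5=0 w1=1 w6=1
t2.Δ0 clk=0 w0=0 w7=0 w3=1 w4=1 w2=1 w5=0 w1=1 w6=1
t2.Δ1 clk=1 w0=0 w7=0 w3=1 w4=1 w2=1 w5=0 w1=1 w6=1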